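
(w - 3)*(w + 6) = w^2 + 3*w - 18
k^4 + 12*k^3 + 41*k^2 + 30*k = k*(k + 1)*(k + 5)*(k + 6)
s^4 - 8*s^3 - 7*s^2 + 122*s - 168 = (s - 7)*(s - 3)*(s - 2)*(s + 4)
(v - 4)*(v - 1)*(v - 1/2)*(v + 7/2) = v^4 - 2*v^3 - 51*v^2/4 + 83*v/4 - 7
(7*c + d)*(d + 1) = 7*c*d + 7*c + d^2 + d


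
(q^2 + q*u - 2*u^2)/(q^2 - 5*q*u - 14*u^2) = (q - u)/(q - 7*u)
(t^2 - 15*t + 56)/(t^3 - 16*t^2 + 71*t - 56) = 1/(t - 1)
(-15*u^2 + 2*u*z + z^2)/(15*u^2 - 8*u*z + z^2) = (5*u + z)/(-5*u + z)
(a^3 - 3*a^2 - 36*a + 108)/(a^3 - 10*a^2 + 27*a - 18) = (a + 6)/(a - 1)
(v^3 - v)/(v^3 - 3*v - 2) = v*(v - 1)/(v^2 - v - 2)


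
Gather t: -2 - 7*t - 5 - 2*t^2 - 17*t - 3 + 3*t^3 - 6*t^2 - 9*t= 3*t^3 - 8*t^2 - 33*t - 10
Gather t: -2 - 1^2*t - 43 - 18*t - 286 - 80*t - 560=-99*t - 891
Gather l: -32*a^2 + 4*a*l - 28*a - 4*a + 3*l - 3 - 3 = -32*a^2 - 32*a + l*(4*a + 3) - 6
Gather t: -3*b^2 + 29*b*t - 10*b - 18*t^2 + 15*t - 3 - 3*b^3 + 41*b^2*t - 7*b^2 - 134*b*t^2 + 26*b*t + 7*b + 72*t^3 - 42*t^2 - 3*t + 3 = -3*b^3 - 10*b^2 - 3*b + 72*t^3 + t^2*(-134*b - 60) + t*(41*b^2 + 55*b + 12)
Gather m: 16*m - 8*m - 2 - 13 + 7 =8*m - 8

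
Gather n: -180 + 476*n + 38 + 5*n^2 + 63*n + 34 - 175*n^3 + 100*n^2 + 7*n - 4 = -175*n^3 + 105*n^2 + 546*n - 112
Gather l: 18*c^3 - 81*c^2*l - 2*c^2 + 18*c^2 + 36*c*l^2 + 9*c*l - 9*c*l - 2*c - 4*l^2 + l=18*c^3 + 16*c^2 - 2*c + l^2*(36*c - 4) + l*(1 - 81*c^2)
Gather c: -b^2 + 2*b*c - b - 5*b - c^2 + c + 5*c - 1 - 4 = -b^2 - 6*b - c^2 + c*(2*b + 6) - 5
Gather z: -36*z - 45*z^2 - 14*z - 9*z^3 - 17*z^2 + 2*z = -9*z^3 - 62*z^2 - 48*z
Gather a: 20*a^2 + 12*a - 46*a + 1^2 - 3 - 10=20*a^2 - 34*a - 12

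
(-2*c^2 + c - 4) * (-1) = 2*c^2 - c + 4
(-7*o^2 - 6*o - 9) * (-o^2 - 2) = 7*o^4 + 6*o^3 + 23*o^2 + 12*o + 18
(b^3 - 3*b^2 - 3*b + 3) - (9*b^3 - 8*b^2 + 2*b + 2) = -8*b^3 + 5*b^2 - 5*b + 1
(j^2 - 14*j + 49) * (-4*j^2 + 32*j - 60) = -4*j^4 + 88*j^3 - 704*j^2 + 2408*j - 2940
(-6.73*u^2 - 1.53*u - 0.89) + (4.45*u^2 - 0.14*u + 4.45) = -2.28*u^2 - 1.67*u + 3.56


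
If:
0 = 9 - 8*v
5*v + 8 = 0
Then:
No Solution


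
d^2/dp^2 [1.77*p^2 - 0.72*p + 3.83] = 3.54000000000000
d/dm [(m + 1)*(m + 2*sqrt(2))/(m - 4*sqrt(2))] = (m^2 - 8*sqrt(2)*m - 16 - 6*sqrt(2))/(m^2 - 8*sqrt(2)*m + 32)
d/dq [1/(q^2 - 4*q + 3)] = 2*(2 - q)/(q^2 - 4*q + 3)^2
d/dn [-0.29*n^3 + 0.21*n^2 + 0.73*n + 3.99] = -0.87*n^2 + 0.42*n + 0.73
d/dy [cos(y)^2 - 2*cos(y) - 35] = 2*(1 - cos(y))*sin(y)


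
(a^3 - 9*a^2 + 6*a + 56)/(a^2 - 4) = (a^2 - 11*a + 28)/(a - 2)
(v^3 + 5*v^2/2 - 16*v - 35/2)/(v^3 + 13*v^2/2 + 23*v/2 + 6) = (2*v^2 + 3*v - 35)/(2*v^2 + 11*v + 12)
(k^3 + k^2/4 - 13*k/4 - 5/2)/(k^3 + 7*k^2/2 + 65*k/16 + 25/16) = 4*(k - 2)/(4*k + 5)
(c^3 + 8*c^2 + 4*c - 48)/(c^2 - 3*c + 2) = (c^2 + 10*c + 24)/(c - 1)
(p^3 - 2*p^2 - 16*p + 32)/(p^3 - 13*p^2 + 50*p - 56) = (p + 4)/(p - 7)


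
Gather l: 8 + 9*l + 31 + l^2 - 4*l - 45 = l^2 + 5*l - 6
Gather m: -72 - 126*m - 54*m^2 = -54*m^2 - 126*m - 72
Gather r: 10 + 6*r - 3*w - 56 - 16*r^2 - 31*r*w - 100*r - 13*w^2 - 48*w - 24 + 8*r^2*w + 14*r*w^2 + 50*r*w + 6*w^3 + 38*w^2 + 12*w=r^2*(8*w - 16) + r*(14*w^2 + 19*w - 94) + 6*w^3 + 25*w^2 - 39*w - 70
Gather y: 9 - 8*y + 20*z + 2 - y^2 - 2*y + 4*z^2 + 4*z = -y^2 - 10*y + 4*z^2 + 24*z + 11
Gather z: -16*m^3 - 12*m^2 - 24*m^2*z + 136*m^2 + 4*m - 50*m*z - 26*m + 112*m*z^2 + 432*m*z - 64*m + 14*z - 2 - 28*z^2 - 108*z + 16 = -16*m^3 + 124*m^2 - 86*m + z^2*(112*m - 28) + z*(-24*m^2 + 382*m - 94) + 14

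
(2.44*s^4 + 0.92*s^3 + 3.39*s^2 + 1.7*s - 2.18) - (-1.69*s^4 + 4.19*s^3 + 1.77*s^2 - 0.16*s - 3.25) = 4.13*s^4 - 3.27*s^3 + 1.62*s^2 + 1.86*s + 1.07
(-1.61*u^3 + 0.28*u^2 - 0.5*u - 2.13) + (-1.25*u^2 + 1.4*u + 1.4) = -1.61*u^3 - 0.97*u^2 + 0.9*u - 0.73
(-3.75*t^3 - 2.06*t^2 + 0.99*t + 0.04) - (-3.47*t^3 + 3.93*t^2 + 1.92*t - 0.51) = -0.28*t^3 - 5.99*t^2 - 0.93*t + 0.55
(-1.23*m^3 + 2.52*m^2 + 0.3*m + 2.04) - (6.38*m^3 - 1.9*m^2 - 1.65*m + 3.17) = -7.61*m^3 + 4.42*m^2 + 1.95*m - 1.13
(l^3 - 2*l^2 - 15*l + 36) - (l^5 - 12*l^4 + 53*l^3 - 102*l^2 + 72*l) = -l^5 + 12*l^4 - 52*l^3 + 100*l^2 - 87*l + 36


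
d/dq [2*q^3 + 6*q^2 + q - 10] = 6*q^2 + 12*q + 1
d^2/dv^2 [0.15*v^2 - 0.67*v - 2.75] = 0.300000000000000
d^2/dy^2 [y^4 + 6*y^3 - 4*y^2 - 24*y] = 12*y^2 + 36*y - 8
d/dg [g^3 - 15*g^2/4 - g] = 3*g^2 - 15*g/2 - 1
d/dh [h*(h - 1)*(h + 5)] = 3*h^2 + 8*h - 5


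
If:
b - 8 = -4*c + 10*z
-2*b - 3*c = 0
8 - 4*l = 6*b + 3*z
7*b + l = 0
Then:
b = -104/225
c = 208/675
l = 728/225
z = -488/675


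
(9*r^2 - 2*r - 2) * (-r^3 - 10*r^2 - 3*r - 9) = -9*r^5 - 88*r^4 - 5*r^3 - 55*r^2 + 24*r + 18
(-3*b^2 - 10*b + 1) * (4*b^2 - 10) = -12*b^4 - 40*b^3 + 34*b^2 + 100*b - 10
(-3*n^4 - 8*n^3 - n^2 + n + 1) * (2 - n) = 3*n^5 + 2*n^4 - 15*n^3 - 3*n^2 + n + 2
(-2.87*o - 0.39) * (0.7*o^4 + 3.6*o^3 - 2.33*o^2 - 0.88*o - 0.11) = -2.009*o^5 - 10.605*o^4 + 5.2831*o^3 + 3.4343*o^2 + 0.6589*o + 0.0429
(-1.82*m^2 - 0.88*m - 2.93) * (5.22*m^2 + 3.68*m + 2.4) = -9.5004*m^4 - 11.2912*m^3 - 22.901*m^2 - 12.8944*m - 7.032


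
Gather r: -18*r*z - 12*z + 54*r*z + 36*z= 36*r*z + 24*z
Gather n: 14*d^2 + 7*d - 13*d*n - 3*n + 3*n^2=14*d^2 + 7*d + 3*n^2 + n*(-13*d - 3)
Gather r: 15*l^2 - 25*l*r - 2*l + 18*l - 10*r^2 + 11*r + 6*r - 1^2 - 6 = 15*l^2 + 16*l - 10*r^2 + r*(17 - 25*l) - 7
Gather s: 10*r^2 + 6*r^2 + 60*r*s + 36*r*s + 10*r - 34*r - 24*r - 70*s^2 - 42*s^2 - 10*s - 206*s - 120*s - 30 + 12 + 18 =16*r^2 - 48*r - 112*s^2 + s*(96*r - 336)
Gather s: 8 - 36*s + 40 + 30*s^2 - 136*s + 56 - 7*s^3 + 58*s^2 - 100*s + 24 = -7*s^3 + 88*s^2 - 272*s + 128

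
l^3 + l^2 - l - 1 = (l - 1)*(l + 1)^2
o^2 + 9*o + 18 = (o + 3)*(o + 6)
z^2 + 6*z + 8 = (z + 2)*(z + 4)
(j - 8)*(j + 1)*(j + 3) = j^3 - 4*j^2 - 29*j - 24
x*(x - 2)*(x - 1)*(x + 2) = x^4 - x^3 - 4*x^2 + 4*x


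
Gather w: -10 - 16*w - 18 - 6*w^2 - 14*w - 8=-6*w^2 - 30*w - 36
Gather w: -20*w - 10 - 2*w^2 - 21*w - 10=-2*w^2 - 41*w - 20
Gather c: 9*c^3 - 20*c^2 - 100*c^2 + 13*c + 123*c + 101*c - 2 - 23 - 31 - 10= 9*c^3 - 120*c^2 + 237*c - 66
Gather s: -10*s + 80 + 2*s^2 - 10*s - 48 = 2*s^2 - 20*s + 32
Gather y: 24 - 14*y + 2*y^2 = 2*y^2 - 14*y + 24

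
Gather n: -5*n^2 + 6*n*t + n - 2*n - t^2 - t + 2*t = -5*n^2 + n*(6*t - 1) - t^2 + t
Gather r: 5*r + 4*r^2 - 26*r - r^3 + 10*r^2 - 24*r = -r^3 + 14*r^2 - 45*r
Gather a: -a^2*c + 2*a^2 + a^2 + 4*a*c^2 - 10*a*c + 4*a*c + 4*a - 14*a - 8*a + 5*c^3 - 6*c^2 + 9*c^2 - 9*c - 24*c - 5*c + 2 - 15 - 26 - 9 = a^2*(3 - c) + a*(4*c^2 - 6*c - 18) + 5*c^3 + 3*c^2 - 38*c - 48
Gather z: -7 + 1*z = z - 7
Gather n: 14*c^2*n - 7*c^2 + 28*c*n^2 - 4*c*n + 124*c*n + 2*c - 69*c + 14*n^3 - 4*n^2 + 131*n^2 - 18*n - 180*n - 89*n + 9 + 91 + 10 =-7*c^2 - 67*c + 14*n^3 + n^2*(28*c + 127) + n*(14*c^2 + 120*c - 287) + 110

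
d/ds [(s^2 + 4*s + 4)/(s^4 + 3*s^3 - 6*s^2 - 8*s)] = (-2*s^5 - 15*s^4 - 40*s^3 - 20*s^2 + 48*s + 32)/(s^2*(s^6 + 6*s^5 - 3*s^4 - 52*s^3 - 12*s^2 + 96*s + 64))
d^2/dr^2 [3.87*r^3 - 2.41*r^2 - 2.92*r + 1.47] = 23.22*r - 4.82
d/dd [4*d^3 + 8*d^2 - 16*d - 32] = 12*d^2 + 16*d - 16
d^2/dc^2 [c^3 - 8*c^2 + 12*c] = 6*c - 16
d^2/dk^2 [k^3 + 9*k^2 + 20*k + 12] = 6*k + 18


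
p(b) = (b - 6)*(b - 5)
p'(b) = 2*b - 11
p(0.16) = 28.27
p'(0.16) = -10.68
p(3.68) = 3.06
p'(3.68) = -3.64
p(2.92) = 6.41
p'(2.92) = -5.16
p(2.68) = 7.70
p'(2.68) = -5.64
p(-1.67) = 51.16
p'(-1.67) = -14.34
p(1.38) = 16.72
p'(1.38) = -8.24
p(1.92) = 12.57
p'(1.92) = -7.16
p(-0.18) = 32.01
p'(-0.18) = -11.36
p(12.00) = 42.00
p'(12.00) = 13.00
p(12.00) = 42.00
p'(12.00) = 13.00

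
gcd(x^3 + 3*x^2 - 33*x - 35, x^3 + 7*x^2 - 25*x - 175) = x^2 + 2*x - 35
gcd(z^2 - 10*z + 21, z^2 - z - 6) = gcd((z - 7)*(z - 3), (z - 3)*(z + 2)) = z - 3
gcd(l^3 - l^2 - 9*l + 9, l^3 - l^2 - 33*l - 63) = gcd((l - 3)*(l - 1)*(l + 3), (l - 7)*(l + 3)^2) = l + 3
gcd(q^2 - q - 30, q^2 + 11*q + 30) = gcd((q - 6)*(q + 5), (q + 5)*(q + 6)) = q + 5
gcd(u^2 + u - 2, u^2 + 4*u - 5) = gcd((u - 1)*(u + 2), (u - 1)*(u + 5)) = u - 1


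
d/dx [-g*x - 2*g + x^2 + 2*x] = -g + 2*x + 2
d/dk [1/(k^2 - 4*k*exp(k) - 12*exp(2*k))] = 2*(2*k*exp(k) - k + 12*exp(2*k) + 2*exp(k))/(-k^2 + 4*k*exp(k) + 12*exp(2*k))^2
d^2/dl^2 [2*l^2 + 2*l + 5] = 4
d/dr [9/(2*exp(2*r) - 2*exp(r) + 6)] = (9/2 - 9*exp(r))*exp(r)/(exp(2*r) - exp(r) + 3)^2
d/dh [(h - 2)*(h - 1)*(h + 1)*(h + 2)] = 4*h^3 - 10*h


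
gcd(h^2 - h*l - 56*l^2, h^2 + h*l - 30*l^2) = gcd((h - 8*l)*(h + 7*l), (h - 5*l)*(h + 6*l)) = 1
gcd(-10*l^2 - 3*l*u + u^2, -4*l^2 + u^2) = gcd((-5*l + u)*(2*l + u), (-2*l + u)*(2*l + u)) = 2*l + u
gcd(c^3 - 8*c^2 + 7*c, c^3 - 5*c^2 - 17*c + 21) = c^2 - 8*c + 7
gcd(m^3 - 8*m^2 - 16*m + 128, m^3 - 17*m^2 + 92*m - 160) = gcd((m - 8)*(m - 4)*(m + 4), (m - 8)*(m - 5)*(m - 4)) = m^2 - 12*m + 32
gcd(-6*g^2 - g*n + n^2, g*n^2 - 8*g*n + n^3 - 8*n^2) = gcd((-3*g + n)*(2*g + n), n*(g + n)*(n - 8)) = 1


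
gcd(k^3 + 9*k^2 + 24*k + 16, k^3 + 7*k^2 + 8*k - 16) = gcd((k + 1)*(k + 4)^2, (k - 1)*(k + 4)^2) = k^2 + 8*k + 16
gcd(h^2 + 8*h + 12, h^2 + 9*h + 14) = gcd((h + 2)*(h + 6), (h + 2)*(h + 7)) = h + 2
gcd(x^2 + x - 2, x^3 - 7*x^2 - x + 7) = x - 1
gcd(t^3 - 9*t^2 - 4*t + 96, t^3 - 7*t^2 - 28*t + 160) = t^2 - 12*t + 32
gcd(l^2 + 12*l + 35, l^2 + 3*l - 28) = l + 7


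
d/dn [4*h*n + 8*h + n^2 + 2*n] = 4*h + 2*n + 2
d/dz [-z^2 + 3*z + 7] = 3 - 2*z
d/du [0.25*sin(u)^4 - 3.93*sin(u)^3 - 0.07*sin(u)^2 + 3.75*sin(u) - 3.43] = (1.0*sin(u)^3 - 11.79*sin(u)^2 - 0.14*sin(u) + 3.75)*cos(u)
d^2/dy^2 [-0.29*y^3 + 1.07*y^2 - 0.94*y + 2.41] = 2.14 - 1.74*y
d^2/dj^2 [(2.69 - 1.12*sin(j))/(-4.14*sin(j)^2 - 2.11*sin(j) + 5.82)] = (-19.196352*sin(j)^5 + 194.205744*sin(j)^4 - 53.0296740000001*sin(j)^3 - 19.150771*sin(j)^2 + 16.0243499999999*sin(j) - 126.074674)/(4.14*sin(j)^2 + 2.11*sin(j) - 5.82)^3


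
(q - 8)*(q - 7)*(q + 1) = q^3 - 14*q^2 + 41*q + 56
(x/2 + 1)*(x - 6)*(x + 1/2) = x^3/2 - 7*x^2/4 - 7*x - 3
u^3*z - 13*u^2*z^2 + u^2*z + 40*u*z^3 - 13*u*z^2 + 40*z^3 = (u - 8*z)*(u - 5*z)*(u*z + z)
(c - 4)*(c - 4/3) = c^2 - 16*c/3 + 16/3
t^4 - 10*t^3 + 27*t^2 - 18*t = t*(t - 6)*(t - 3)*(t - 1)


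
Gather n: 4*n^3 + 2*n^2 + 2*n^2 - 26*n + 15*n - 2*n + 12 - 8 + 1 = 4*n^3 + 4*n^2 - 13*n + 5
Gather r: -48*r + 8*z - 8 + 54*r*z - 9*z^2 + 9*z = r*(54*z - 48) - 9*z^2 + 17*z - 8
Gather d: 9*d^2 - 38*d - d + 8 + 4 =9*d^2 - 39*d + 12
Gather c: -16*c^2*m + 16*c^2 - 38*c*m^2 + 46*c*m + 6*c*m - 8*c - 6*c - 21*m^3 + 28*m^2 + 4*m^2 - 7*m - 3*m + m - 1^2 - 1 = c^2*(16 - 16*m) + c*(-38*m^2 + 52*m - 14) - 21*m^3 + 32*m^2 - 9*m - 2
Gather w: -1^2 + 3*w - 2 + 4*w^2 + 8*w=4*w^2 + 11*w - 3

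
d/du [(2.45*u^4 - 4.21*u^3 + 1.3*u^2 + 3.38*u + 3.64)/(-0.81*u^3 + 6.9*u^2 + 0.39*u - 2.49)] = (-1.9845*u^6 + 33.81*u^5 - 25.1295*u^4 - 22.2102*u^3 + 17.4789*u^2 - 56.706*u - 9.8358)/(0.6561*u^6 - 11.178*u^5 + 46.9782*u^4 + 9.4158*u^3 - 34.2099*u^2 - 1.9422*u + 6.2001)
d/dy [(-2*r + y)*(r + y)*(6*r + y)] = -8*r^2 + 10*r*y + 3*y^2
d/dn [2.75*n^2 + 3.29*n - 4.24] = 5.5*n + 3.29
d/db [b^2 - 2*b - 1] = 2*b - 2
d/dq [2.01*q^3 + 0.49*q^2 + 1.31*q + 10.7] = 6.03*q^2 + 0.98*q + 1.31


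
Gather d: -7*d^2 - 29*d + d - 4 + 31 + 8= -7*d^2 - 28*d + 35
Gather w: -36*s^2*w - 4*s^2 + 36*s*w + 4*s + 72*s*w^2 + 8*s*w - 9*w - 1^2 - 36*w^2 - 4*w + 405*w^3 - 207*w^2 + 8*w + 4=-4*s^2 + 4*s + 405*w^3 + w^2*(72*s - 243) + w*(-36*s^2 + 44*s - 5) + 3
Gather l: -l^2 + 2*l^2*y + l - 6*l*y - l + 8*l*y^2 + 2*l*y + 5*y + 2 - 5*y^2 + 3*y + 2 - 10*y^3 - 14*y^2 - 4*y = l^2*(2*y - 1) + l*(8*y^2 - 4*y) - 10*y^3 - 19*y^2 + 4*y + 4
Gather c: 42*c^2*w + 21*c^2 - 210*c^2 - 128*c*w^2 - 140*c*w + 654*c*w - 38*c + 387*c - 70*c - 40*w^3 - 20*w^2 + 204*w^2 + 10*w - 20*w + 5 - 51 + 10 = c^2*(42*w - 189) + c*(-128*w^2 + 514*w + 279) - 40*w^3 + 184*w^2 - 10*w - 36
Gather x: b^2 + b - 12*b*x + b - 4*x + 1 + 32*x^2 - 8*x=b^2 + 2*b + 32*x^2 + x*(-12*b - 12) + 1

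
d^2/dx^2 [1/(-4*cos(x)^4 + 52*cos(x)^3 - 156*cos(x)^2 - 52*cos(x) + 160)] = (2*(4*cos(x)^3 - 39*cos(x)^2 + 78*cos(x) + 13)^2*sin(x)^2 - (-16*(1 - cos(2*x))^2 - 13*cos(x) - 352*cos(2*x) + 117*cos(3*x) + 24)*(cos(x)^4 - 13*cos(x)^3 + 39*cos(x)^2 + 13*cos(x) - 40)/4)/(4*(cos(x) - 8)^3*(cos(x) - 5)^3*sin(x)^6)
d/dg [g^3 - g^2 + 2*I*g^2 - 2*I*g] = 3*g^2 + g*(-2 + 4*I) - 2*I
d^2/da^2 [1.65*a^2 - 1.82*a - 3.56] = 3.30000000000000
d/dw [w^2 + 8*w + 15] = 2*w + 8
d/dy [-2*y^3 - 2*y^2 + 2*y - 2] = -6*y^2 - 4*y + 2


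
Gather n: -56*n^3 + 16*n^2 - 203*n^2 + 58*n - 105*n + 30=-56*n^3 - 187*n^2 - 47*n + 30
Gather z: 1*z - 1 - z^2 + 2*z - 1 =-z^2 + 3*z - 2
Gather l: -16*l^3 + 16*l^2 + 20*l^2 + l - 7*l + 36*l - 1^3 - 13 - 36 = -16*l^3 + 36*l^2 + 30*l - 50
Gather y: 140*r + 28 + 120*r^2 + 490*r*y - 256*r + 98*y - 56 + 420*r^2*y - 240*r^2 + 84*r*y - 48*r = -120*r^2 - 164*r + y*(420*r^2 + 574*r + 98) - 28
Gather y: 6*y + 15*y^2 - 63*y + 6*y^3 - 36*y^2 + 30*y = 6*y^3 - 21*y^2 - 27*y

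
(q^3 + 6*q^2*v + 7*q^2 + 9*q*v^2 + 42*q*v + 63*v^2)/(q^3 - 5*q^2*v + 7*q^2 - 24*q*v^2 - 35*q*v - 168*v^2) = (q + 3*v)/(q - 8*v)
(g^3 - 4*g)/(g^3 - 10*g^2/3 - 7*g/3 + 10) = 3*g*(g + 2)/(3*g^2 - 4*g - 15)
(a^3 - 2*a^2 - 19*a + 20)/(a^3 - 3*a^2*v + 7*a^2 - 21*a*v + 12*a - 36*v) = (-a^2 + 6*a - 5)/(-a^2 + 3*a*v - 3*a + 9*v)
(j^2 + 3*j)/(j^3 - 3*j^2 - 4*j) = (j + 3)/(j^2 - 3*j - 4)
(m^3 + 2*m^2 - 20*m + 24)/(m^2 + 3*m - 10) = (m^2 + 4*m - 12)/(m + 5)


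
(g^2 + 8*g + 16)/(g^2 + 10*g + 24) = (g + 4)/(g + 6)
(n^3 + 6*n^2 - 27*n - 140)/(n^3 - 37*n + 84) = (n^2 - n - 20)/(n^2 - 7*n + 12)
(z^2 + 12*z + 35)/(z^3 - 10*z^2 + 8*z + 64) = (z^2 + 12*z + 35)/(z^3 - 10*z^2 + 8*z + 64)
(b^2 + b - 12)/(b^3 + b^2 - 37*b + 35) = (b^2 + b - 12)/(b^3 + b^2 - 37*b + 35)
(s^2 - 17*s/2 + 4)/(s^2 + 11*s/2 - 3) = (s - 8)/(s + 6)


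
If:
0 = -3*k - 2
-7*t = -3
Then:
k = -2/3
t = 3/7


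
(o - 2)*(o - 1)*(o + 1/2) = o^3 - 5*o^2/2 + o/2 + 1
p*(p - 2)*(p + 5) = p^3 + 3*p^2 - 10*p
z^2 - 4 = (z - 2)*(z + 2)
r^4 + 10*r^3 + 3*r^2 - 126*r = r*(r - 3)*(r + 6)*(r + 7)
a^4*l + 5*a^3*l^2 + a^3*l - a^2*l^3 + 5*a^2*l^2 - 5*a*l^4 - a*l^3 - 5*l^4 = (a - l)*(a + l)*(a + 5*l)*(a*l + l)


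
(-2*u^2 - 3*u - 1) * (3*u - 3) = -6*u^3 - 3*u^2 + 6*u + 3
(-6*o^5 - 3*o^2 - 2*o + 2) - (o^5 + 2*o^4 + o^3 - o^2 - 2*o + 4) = -7*o^5 - 2*o^4 - o^3 - 2*o^2 - 2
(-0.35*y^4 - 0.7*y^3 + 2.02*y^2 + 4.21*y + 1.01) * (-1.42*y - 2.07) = 0.497*y^5 + 1.7185*y^4 - 1.4194*y^3 - 10.1596*y^2 - 10.1489*y - 2.0907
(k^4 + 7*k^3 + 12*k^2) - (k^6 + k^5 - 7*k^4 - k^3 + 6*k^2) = -k^6 - k^5 + 8*k^4 + 8*k^3 + 6*k^2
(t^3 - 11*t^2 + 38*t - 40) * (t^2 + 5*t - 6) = t^5 - 6*t^4 - 23*t^3 + 216*t^2 - 428*t + 240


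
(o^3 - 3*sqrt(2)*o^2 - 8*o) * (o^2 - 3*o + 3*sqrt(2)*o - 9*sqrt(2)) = o^5 - 3*o^4 - 26*o^3 - 24*sqrt(2)*o^2 + 78*o^2 + 72*sqrt(2)*o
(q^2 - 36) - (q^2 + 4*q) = -4*q - 36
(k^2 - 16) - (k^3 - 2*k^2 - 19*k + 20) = -k^3 + 3*k^2 + 19*k - 36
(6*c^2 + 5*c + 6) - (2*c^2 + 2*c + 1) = 4*c^2 + 3*c + 5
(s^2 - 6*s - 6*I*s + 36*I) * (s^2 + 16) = s^4 - 6*s^3 - 6*I*s^3 + 16*s^2 + 36*I*s^2 - 96*s - 96*I*s + 576*I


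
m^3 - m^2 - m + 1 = (m - 1)^2*(m + 1)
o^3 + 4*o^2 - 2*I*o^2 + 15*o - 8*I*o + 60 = (o + 4)*(o - 5*I)*(o + 3*I)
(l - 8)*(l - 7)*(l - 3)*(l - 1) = l^4 - 19*l^3 + 119*l^2 - 269*l + 168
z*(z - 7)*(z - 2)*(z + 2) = z^4 - 7*z^3 - 4*z^2 + 28*z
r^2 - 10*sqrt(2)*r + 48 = (r - 6*sqrt(2))*(r - 4*sqrt(2))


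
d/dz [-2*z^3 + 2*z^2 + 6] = 2*z*(2 - 3*z)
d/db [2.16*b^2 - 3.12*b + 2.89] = 4.32*b - 3.12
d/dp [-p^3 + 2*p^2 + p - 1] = -3*p^2 + 4*p + 1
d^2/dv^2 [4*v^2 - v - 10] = 8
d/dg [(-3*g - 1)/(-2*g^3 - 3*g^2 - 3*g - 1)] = 3*g*(-4*g^2 - 5*g - 2)/(4*g^6 + 12*g^5 + 21*g^4 + 22*g^3 + 15*g^2 + 6*g + 1)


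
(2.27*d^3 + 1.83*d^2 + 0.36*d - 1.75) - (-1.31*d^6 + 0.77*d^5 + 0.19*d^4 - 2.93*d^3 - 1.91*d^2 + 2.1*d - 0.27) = 1.31*d^6 - 0.77*d^5 - 0.19*d^4 + 5.2*d^3 + 3.74*d^2 - 1.74*d - 1.48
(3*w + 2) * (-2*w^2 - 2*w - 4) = -6*w^3 - 10*w^2 - 16*w - 8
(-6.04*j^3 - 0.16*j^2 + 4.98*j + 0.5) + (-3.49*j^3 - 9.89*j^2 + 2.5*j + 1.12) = -9.53*j^3 - 10.05*j^2 + 7.48*j + 1.62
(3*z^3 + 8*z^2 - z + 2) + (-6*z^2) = 3*z^3 + 2*z^2 - z + 2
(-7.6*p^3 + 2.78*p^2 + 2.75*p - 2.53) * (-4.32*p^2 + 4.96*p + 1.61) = 32.832*p^5 - 49.7056*p^4 - 10.3272*p^3 + 29.0454*p^2 - 8.1213*p - 4.0733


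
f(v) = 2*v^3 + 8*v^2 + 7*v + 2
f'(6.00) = 319.00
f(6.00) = 764.00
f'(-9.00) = 349.00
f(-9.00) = -871.00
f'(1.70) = 51.54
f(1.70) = 46.85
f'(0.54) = 17.39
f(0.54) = 8.43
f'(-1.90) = -1.74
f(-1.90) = 3.86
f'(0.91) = 26.53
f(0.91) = 16.50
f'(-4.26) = 47.73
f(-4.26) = -37.26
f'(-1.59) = -3.27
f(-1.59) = 3.06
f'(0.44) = 15.20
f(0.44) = 6.80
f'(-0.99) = -2.96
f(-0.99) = 0.97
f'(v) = 6*v^2 + 16*v + 7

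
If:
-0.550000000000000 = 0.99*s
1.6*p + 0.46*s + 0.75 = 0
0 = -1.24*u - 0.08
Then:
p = -0.31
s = -0.56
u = -0.06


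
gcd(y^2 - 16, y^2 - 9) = 1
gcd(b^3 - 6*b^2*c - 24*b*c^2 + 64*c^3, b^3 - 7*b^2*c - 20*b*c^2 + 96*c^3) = b^2 - 4*b*c - 32*c^2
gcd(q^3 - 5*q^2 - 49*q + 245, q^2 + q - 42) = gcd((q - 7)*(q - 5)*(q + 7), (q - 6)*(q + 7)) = q + 7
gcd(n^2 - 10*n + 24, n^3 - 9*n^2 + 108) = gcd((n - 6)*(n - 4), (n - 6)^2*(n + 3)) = n - 6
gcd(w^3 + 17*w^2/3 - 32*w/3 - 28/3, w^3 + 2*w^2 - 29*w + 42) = w^2 + 5*w - 14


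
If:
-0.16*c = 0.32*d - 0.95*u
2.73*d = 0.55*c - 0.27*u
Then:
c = 4.37320496083551*u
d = 0.782147519582245*u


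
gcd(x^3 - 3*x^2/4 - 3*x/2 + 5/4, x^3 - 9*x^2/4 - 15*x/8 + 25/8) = x^2 + x/4 - 5/4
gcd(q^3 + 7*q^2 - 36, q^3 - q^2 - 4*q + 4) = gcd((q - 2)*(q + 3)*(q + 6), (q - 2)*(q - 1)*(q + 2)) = q - 2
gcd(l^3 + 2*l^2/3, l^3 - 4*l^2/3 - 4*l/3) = l^2 + 2*l/3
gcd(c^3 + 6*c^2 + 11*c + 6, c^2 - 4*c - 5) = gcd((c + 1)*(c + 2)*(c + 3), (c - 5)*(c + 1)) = c + 1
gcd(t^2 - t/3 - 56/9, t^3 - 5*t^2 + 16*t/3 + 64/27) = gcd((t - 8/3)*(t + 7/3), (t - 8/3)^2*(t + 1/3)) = t - 8/3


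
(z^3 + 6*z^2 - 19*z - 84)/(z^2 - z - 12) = z + 7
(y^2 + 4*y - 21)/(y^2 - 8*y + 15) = (y + 7)/(y - 5)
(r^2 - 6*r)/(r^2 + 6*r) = (r - 6)/(r + 6)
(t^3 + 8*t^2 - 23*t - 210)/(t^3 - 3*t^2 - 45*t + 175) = (t + 6)/(t - 5)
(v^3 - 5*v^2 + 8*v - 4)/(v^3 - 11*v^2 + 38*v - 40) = (v^2 - 3*v + 2)/(v^2 - 9*v + 20)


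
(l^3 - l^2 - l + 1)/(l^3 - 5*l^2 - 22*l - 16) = (l^2 - 2*l + 1)/(l^2 - 6*l - 16)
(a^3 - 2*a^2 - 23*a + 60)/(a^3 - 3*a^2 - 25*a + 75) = (a - 4)/(a - 5)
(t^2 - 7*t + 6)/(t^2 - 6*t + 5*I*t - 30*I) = (t - 1)/(t + 5*I)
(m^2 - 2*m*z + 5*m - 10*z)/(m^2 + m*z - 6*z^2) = (m + 5)/(m + 3*z)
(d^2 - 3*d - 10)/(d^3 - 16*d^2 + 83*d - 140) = (d + 2)/(d^2 - 11*d + 28)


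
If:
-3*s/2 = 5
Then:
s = -10/3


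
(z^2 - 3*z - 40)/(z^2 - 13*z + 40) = (z + 5)/(z - 5)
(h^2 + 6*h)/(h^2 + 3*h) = (h + 6)/(h + 3)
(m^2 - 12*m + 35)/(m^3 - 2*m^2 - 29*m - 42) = (m - 5)/(m^2 + 5*m + 6)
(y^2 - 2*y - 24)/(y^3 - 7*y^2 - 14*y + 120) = 1/(y - 5)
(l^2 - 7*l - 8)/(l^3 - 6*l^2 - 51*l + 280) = (l + 1)/(l^2 + 2*l - 35)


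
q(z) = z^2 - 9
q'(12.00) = 24.00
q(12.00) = 135.00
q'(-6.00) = -12.00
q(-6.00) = 27.00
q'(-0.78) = -1.56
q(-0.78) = -8.39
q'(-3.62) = -7.24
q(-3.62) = 4.10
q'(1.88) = 3.76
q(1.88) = -5.47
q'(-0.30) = -0.60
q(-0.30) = -8.91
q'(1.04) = 2.08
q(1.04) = -7.92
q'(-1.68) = -3.36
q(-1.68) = -6.18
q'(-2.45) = -4.90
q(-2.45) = -3.00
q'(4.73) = 9.46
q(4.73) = 13.37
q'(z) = 2*z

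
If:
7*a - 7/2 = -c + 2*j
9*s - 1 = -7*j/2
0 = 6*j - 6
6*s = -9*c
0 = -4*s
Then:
No Solution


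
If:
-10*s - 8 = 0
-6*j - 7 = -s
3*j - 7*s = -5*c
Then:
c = -17/50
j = -13/10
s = -4/5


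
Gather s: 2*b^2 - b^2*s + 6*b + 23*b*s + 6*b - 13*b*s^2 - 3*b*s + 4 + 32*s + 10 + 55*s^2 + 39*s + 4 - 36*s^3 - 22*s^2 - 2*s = 2*b^2 + 12*b - 36*s^3 + s^2*(33 - 13*b) + s*(-b^2 + 20*b + 69) + 18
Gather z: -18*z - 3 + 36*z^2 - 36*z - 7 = 36*z^2 - 54*z - 10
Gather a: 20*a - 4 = 20*a - 4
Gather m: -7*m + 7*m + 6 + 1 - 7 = 0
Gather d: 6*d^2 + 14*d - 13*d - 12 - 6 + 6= 6*d^2 + d - 12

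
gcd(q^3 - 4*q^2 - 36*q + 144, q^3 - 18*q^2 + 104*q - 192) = q^2 - 10*q + 24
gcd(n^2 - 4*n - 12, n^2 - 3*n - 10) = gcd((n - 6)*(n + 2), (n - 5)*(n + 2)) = n + 2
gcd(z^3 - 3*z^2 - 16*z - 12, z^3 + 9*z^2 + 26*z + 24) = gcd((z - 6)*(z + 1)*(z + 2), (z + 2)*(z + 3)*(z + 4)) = z + 2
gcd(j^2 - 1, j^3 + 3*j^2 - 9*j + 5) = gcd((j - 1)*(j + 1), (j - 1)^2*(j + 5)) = j - 1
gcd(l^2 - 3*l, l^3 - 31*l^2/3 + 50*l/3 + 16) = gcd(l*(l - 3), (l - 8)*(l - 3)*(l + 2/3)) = l - 3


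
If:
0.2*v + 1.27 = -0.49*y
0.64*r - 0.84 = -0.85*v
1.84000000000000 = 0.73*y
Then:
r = 17.95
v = -12.53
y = 2.52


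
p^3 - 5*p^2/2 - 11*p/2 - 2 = (p - 4)*(p + 1/2)*(p + 1)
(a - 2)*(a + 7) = a^2 + 5*a - 14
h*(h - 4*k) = h^2 - 4*h*k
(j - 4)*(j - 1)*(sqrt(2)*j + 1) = sqrt(2)*j^3 - 5*sqrt(2)*j^2 + j^2 - 5*j + 4*sqrt(2)*j + 4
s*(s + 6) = s^2 + 6*s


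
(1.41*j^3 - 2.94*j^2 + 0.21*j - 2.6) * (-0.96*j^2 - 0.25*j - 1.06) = -1.3536*j^5 + 2.4699*j^4 - 0.9612*j^3 + 5.5599*j^2 + 0.4274*j + 2.756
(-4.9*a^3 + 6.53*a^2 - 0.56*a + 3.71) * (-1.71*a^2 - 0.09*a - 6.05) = 8.379*a^5 - 10.7253*a^4 + 30.0149*a^3 - 45.8002*a^2 + 3.0541*a - 22.4455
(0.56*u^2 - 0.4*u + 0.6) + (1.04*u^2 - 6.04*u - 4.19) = 1.6*u^2 - 6.44*u - 3.59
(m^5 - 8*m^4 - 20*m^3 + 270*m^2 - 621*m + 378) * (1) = m^5 - 8*m^4 - 20*m^3 + 270*m^2 - 621*m + 378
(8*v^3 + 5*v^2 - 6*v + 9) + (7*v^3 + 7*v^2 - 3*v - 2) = 15*v^3 + 12*v^2 - 9*v + 7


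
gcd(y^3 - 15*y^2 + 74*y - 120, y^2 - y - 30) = y - 6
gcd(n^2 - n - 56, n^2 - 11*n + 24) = n - 8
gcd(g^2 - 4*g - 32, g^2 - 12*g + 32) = g - 8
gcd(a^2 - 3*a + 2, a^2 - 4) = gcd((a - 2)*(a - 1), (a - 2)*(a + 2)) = a - 2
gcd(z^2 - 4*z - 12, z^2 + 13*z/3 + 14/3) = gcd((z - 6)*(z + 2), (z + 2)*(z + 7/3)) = z + 2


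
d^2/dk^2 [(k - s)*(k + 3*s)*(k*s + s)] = 2*s*(3*k + 2*s + 1)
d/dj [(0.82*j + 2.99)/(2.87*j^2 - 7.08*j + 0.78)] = (-2.3534*j^2 - 17.1626*j + 21.8088)/(8.2369*j^4 - 40.6392*j^3 + 54.6036*j^2 - 11.0448*j + 0.6084)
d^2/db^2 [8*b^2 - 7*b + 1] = 16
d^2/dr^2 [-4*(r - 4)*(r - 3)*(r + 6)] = 8 - 24*r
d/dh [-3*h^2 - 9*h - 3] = -6*h - 9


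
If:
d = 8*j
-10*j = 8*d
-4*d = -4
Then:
No Solution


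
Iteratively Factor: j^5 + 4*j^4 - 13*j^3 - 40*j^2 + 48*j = (j - 3)*(j^4 + 7*j^3 + 8*j^2 - 16*j) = (j - 3)*(j + 4)*(j^3 + 3*j^2 - 4*j) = (j - 3)*(j - 1)*(j + 4)*(j^2 + 4*j) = j*(j - 3)*(j - 1)*(j + 4)*(j + 4)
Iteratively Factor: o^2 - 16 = (o - 4)*(o + 4)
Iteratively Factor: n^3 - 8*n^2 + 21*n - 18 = (n - 2)*(n^2 - 6*n + 9) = (n - 3)*(n - 2)*(n - 3)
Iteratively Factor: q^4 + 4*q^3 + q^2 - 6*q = (q + 3)*(q^3 + q^2 - 2*q) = (q + 2)*(q + 3)*(q^2 - q) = q*(q + 2)*(q + 3)*(q - 1)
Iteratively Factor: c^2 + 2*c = (c + 2)*(c)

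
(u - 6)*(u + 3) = u^2 - 3*u - 18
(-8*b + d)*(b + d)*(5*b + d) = -40*b^3 - 43*b^2*d - 2*b*d^2 + d^3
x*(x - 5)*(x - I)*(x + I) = x^4 - 5*x^3 + x^2 - 5*x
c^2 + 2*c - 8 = (c - 2)*(c + 4)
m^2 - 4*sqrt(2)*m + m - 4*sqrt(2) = (m + 1)*(m - 4*sqrt(2))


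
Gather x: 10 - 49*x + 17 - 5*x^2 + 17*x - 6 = -5*x^2 - 32*x + 21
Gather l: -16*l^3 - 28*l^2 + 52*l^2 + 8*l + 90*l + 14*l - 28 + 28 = -16*l^3 + 24*l^2 + 112*l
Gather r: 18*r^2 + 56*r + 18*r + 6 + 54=18*r^2 + 74*r + 60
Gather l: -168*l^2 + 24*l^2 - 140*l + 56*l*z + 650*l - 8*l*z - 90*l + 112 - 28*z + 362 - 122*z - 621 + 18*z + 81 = -144*l^2 + l*(48*z + 420) - 132*z - 66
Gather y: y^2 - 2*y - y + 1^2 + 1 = y^2 - 3*y + 2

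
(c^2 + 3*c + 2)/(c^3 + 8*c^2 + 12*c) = (c + 1)/(c*(c + 6))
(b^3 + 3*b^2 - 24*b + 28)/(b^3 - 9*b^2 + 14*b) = (b^2 + 5*b - 14)/(b*(b - 7))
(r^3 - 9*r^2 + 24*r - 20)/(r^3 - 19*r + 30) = (r^2 - 7*r + 10)/(r^2 + 2*r - 15)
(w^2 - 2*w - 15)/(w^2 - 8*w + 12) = (w^2 - 2*w - 15)/(w^2 - 8*w + 12)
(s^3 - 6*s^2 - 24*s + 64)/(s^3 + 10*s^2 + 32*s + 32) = (s^2 - 10*s + 16)/(s^2 + 6*s + 8)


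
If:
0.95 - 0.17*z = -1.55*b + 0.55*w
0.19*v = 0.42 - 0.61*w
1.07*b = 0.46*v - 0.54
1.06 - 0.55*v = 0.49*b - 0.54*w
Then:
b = 0.27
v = 1.81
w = 0.13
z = 7.67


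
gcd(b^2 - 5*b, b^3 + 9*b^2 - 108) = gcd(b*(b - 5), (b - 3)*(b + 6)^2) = 1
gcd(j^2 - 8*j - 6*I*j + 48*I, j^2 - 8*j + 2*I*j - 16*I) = j - 8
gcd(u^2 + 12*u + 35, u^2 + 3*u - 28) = u + 7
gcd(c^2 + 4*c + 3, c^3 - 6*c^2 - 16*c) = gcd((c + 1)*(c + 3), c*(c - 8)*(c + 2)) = 1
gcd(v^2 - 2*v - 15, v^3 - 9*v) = v + 3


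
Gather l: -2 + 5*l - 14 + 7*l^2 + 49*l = 7*l^2 + 54*l - 16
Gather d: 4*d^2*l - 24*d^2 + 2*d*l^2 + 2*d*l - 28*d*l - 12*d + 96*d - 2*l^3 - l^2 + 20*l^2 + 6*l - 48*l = d^2*(4*l - 24) + d*(2*l^2 - 26*l + 84) - 2*l^3 + 19*l^2 - 42*l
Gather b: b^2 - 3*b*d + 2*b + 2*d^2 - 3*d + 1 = b^2 + b*(2 - 3*d) + 2*d^2 - 3*d + 1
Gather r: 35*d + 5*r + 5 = 35*d + 5*r + 5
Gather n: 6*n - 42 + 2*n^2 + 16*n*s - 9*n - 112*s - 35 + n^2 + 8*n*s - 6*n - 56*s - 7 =3*n^2 + n*(24*s - 9) - 168*s - 84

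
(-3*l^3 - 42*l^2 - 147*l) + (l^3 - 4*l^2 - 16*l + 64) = -2*l^3 - 46*l^2 - 163*l + 64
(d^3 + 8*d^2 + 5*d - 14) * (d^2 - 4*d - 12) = d^5 + 4*d^4 - 39*d^3 - 130*d^2 - 4*d + 168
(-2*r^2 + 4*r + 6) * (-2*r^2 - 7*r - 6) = 4*r^4 + 6*r^3 - 28*r^2 - 66*r - 36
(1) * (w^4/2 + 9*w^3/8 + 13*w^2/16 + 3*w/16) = w^4/2 + 9*w^3/8 + 13*w^2/16 + 3*w/16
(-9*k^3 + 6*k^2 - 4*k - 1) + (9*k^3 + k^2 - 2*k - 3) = 7*k^2 - 6*k - 4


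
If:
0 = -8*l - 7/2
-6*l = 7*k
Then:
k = 3/8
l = -7/16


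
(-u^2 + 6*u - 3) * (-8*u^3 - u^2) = 8*u^5 - 47*u^4 + 18*u^3 + 3*u^2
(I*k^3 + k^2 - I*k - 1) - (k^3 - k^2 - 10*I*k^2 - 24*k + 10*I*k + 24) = -k^3 + I*k^3 + 2*k^2 + 10*I*k^2 + 24*k - 11*I*k - 25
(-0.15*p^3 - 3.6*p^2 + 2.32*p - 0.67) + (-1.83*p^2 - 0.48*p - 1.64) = -0.15*p^3 - 5.43*p^2 + 1.84*p - 2.31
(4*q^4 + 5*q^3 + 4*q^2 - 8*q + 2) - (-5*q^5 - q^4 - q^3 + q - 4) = 5*q^5 + 5*q^4 + 6*q^3 + 4*q^2 - 9*q + 6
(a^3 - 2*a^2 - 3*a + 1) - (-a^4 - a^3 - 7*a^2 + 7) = a^4 + 2*a^3 + 5*a^2 - 3*a - 6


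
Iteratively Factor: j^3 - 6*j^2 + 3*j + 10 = (j + 1)*(j^2 - 7*j + 10) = (j - 5)*(j + 1)*(j - 2)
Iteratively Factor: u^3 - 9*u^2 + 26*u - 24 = (u - 4)*(u^2 - 5*u + 6) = (u - 4)*(u - 3)*(u - 2)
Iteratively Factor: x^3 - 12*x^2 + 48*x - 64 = (x - 4)*(x^2 - 8*x + 16) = (x - 4)^2*(x - 4)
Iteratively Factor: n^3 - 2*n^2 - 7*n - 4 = (n - 4)*(n^2 + 2*n + 1) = (n - 4)*(n + 1)*(n + 1)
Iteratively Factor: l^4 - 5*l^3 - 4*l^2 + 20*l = (l - 5)*(l^3 - 4*l) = (l - 5)*(l - 2)*(l^2 + 2*l) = (l - 5)*(l - 2)*(l + 2)*(l)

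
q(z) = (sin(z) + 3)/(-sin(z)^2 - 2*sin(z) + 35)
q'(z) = (2*sin(z)*cos(z) + 2*cos(z))*(sin(z) + 3)/(-sin(z)^2 - 2*sin(z) + 35)^2 + cos(z)/(-sin(z)^2 - 2*sin(z) + 35) = (sin(z)^2 + 6*sin(z) + 41)*cos(z)/(sin(z)^2 + 2*sin(z) - 35)^2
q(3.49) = 0.07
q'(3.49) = -0.03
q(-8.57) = 0.06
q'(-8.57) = -0.02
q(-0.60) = 0.07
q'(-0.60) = 0.02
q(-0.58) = 0.07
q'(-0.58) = 0.02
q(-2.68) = 0.07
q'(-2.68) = -0.03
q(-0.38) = 0.07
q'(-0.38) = 0.03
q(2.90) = 0.09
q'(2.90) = -0.03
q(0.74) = 0.11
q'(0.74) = 0.03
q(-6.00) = 0.10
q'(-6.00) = 0.03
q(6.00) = 0.08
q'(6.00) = 0.03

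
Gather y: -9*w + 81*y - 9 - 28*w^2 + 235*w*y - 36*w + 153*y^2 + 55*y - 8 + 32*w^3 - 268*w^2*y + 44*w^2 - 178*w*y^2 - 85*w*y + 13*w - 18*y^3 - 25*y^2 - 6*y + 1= 32*w^3 + 16*w^2 - 32*w - 18*y^3 + y^2*(128 - 178*w) + y*(-268*w^2 + 150*w + 130) - 16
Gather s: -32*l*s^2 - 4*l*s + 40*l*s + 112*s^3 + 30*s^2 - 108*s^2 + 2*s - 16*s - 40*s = 112*s^3 + s^2*(-32*l - 78) + s*(36*l - 54)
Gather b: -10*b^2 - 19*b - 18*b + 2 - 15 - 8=-10*b^2 - 37*b - 21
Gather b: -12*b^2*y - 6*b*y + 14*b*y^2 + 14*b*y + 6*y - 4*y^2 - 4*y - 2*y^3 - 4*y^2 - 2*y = -12*b^2*y + b*(14*y^2 + 8*y) - 2*y^3 - 8*y^2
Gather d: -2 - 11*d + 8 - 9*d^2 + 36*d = -9*d^2 + 25*d + 6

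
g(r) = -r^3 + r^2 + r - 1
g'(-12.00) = -455.00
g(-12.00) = 1859.00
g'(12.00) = -407.00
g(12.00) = -1573.00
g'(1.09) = -0.38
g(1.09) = -0.02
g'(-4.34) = -64.19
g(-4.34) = 95.24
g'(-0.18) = 0.54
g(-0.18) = -1.14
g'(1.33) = -1.65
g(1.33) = -0.25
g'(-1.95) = -14.31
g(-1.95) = 8.27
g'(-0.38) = -0.19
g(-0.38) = -1.18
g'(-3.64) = -46.03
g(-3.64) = 56.84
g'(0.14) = 1.22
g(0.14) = -0.84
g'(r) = -3*r^2 + 2*r + 1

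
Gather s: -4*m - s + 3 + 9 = -4*m - s + 12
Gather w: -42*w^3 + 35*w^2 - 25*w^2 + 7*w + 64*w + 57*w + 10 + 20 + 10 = -42*w^3 + 10*w^2 + 128*w + 40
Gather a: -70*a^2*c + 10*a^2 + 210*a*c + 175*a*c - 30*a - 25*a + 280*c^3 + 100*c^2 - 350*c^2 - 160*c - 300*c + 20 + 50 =a^2*(10 - 70*c) + a*(385*c - 55) + 280*c^3 - 250*c^2 - 460*c + 70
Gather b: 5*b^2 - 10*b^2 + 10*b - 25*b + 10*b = -5*b^2 - 5*b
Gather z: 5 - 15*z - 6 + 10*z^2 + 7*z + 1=10*z^2 - 8*z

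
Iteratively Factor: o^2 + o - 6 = (o + 3)*(o - 2)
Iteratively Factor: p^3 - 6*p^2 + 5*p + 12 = (p - 3)*(p^2 - 3*p - 4) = (p - 3)*(p + 1)*(p - 4)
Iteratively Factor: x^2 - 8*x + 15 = (x - 3)*(x - 5)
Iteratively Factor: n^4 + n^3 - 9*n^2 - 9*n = (n - 3)*(n^3 + 4*n^2 + 3*n) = (n - 3)*(n + 3)*(n^2 + n) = (n - 3)*(n + 1)*(n + 3)*(n)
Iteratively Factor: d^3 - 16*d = (d - 4)*(d^2 + 4*d) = (d - 4)*(d + 4)*(d)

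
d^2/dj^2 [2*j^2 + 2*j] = 4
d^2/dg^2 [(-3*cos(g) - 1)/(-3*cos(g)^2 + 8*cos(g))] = (-108*sin(g)^4/cos(g)^3 + 27*sin(g)^2 + 99 - 226/cos(g) - 144/cos(g)^2 + 236/cos(g)^3)/(3*cos(g) - 8)^3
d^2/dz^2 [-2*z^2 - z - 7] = -4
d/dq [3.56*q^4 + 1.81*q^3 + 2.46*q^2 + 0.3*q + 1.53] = 14.24*q^3 + 5.43*q^2 + 4.92*q + 0.3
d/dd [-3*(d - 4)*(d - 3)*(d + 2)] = -9*d^2 + 30*d + 6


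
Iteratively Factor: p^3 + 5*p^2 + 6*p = (p + 3)*(p^2 + 2*p) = (p + 2)*(p + 3)*(p)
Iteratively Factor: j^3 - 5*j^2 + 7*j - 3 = (j - 1)*(j^2 - 4*j + 3) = (j - 1)^2*(j - 3)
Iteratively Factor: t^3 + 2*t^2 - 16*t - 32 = (t + 2)*(t^2 - 16) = (t + 2)*(t + 4)*(t - 4)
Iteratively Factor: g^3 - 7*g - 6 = (g + 1)*(g^2 - g - 6) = (g + 1)*(g + 2)*(g - 3)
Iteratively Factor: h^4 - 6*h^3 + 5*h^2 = (h - 1)*(h^3 - 5*h^2) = h*(h - 1)*(h^2 - 5*h) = h^2*(h - 1)*(h - 5)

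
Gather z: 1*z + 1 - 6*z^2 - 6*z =-6*z^2 - 5*z + 1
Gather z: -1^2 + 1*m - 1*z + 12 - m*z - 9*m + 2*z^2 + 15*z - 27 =-8*m + 2*z^2 + z*(14 - m) - 16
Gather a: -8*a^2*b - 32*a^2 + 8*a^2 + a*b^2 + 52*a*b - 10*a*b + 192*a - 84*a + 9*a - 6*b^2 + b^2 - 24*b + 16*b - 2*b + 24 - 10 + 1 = a^2*(-8*b - 24) + a*(b^2 + 42*b + 117) - 5*b^2 - 10*b + 15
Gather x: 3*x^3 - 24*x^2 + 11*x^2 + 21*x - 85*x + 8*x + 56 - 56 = 3*x^3 - 13*x^2 - 56*x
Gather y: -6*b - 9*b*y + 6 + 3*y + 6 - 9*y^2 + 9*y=-6*b - 9*y^2 + y*(12 - 9*b) + 12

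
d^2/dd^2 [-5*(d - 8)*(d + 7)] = -10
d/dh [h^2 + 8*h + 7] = 2*h + 8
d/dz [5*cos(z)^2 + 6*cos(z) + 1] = -2*(5*cos(z) + 3)*sin(z)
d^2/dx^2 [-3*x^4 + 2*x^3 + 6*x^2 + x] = -36*x^2 + 12*x + 12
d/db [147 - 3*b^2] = -6*b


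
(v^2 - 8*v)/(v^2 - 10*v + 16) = v/(v - 2)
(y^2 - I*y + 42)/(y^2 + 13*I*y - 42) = (y - 7*I)/(y + 7*I)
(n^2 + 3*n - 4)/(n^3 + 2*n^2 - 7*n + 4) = 1/(n - 1)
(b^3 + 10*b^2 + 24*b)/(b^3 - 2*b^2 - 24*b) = (b + 6)/(b - 6)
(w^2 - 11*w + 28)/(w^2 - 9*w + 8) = (w^2 - 11*w + 28)/(w^2 - 9*w + 8)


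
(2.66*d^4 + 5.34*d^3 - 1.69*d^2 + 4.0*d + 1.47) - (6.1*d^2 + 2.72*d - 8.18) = 2.66*d^4 + 5.34*d^3 - 7.79*d^2 + 1.28*d + 9.65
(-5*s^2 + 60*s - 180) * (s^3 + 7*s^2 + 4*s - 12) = -5*s^5 + 25*s^4 + 220*s^3 - 960*s^2 - 1440*s + 2160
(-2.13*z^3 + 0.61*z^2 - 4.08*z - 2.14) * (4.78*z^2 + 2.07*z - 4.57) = -10.1814*z^5 - 1.4933*z^4 - 8.5056*z^3 - 21.4625*z^2 + 14.2158*z + 9.7798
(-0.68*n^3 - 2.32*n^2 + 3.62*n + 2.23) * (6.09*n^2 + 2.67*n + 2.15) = -4.1412*n^5 - 15.9444*n^4 + 14.3894*n^3 + 18.2581*n^2 + 13.7371*n + 4.7945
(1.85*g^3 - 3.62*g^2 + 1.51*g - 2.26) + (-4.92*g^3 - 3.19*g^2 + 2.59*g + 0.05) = -3.07*g^3 - 6.81*g^2 + 4.1*g - 2.21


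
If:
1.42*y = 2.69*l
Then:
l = 0.527881040892193*y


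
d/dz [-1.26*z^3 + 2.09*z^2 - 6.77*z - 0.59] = -3.78*z^2 + 4.18*z - 6.77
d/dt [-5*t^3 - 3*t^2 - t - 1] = -15*t^2 - 6*t - 1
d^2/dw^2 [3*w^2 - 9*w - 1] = 6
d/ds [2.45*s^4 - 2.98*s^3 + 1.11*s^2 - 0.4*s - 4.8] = 9.8*s^3 - 8.94*s^2 + 2.22*s - 0.4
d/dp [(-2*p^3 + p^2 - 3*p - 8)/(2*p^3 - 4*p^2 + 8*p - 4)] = (3*p^4 - 10*p^3 + 34*p^2 - 36*p + 38)/(2*(p^6 - 4*p^5 + 12*p^4 - 20*p^3 + 24*p^2 - 16*p + 4))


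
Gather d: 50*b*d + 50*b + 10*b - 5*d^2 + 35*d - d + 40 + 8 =60*b - 5*d^2 + d*(50*b + 34) + 48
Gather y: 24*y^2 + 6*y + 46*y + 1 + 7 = 24*y^2 + 52*y + 8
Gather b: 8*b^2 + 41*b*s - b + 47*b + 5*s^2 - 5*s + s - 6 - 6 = 8*b^2 + b*(41*s + 46) + 5*s^2 - 4*s - 12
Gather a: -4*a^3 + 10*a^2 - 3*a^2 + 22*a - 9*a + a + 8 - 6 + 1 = -4*a^3 + 7*a^2 + 14*a + 3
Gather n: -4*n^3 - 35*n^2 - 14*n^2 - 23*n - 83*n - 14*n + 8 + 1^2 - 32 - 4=-4*n^3 - 49*n^2 - 120*n - 27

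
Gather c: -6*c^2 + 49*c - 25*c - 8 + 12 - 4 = -6*c^2 + 24*c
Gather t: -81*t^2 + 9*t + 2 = -81*t^2 + 9*t + 2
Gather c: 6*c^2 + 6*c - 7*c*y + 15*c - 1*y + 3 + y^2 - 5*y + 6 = 6*c^2 + c*(21 - 7*y) + y^2 - 6*y + 9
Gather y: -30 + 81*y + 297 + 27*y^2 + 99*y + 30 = 27*y^2 + 180*y + 297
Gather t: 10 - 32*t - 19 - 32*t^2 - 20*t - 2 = -32*t^2 - 52*t - 11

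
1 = 1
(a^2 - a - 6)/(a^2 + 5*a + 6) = (a - 3)/(a + 3)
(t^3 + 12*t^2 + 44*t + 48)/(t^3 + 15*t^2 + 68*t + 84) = (t + 4)/(t + 7)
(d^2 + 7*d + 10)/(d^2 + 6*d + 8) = (d + 5)/(d + 4)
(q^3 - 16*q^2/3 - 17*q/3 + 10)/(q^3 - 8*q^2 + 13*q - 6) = (q + 5/3)/(q - 1)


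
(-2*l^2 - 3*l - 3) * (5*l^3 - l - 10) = -10*l^5 - 15*l^4 - 13*l^3 + 23*l^2 + 33*l + 30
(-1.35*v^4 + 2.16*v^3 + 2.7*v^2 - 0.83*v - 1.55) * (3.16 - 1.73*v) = 2.3355*v^5 - 8.0028*v^4 + 2.1546*v^3 + 9.9679*v^2 + 0.0587000000000004*v - 4.898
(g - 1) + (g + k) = 2*g + k - 1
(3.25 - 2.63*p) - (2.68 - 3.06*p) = 0.43*p + 0.57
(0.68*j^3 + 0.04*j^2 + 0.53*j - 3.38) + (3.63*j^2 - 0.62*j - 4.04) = 0.68*j^3 + 3.67*j^2 - 0.09*j - 7.42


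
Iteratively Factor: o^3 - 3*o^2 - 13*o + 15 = (o - 1)*(o^2 - 2*o - 15) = (o - 5)*(o - 1)*(o + 3)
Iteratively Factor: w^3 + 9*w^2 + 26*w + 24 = (w + 4)*(w^2 + 5*w + 6) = (w + 3)*(w + 4)*(w + 2)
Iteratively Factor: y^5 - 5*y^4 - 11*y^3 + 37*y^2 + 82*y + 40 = (y + 1)*(y^4 - 6*y^3 - 5*y^2 + 42*y + 40) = (y - 4)*(y + 1)*(y^3 - 2*y^2 - 13*y - 10) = (y - 4)*(y + 1)^2*(y^2 - 3*y - 10) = (y - 5)*(y - 4)*(y + 1)^2*(y + 2)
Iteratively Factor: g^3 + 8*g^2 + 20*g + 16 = (g + 4)*(g^2 + 4*g + 4) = (g + 2)*(g + 4)*(g + 2)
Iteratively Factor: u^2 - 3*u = (u)*(u - 3)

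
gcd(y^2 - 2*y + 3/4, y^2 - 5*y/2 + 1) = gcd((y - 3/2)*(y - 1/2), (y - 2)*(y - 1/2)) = y - 1/2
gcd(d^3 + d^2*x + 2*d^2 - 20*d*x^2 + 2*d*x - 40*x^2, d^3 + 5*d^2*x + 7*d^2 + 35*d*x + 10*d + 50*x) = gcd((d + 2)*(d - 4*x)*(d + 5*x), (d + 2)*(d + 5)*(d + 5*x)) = d^2 + 5*d*x + 2*d + 10*x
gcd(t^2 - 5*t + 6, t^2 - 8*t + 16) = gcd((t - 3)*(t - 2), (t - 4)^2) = 1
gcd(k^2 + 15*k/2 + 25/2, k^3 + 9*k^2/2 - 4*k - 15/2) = k + 5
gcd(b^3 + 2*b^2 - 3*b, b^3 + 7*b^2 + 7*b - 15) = b^2 + 2*b - 3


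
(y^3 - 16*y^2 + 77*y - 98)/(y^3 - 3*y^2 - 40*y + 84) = (y - 7)/(y + 6)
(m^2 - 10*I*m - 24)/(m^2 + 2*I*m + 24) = (m - 6*I)/(m + 6*I)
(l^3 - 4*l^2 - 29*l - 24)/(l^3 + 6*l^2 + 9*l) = (l^2 - 7*l - 8)/(l*(l + 3))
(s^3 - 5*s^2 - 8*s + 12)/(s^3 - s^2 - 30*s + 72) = (s^3 - 5*s^2 - 8*s + 12)/(s^3 - s^2 - 30*s + 72)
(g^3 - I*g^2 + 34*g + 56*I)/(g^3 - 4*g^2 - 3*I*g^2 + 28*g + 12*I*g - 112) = (g + 2*I)/(g - 4)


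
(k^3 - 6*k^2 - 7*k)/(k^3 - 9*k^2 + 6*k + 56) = k*(k + 1)/(k^2 - 2*k - 8)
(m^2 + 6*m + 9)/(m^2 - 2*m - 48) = (m^2 + 6*m + 9)/(m^2 - 2*m - 48)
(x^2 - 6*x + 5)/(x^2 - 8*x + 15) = (x - 1)/(x - 3)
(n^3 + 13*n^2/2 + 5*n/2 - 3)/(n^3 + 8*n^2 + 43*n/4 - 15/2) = 2*(n + 1)/(2*n + 5)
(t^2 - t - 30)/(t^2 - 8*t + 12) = (t + 5)/(t - 2)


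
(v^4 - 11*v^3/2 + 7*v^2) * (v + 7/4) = v^5 - 15*v^4/4 - 21*v^3/8 + 49*v^2/4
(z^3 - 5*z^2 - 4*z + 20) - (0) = z^3 - 5*z^2 - 4*z + 20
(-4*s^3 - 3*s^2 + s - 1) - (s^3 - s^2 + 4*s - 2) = -5*s^3 - 2*s^2 - 3*s + 1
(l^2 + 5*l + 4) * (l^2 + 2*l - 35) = l^4 + 7*l^3 - 21*l^2 - 167*l - 140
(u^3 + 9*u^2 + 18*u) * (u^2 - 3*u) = u^5 + 6*u^4 - 9*u^3 - 54*u^2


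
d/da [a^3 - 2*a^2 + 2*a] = 3*a^2 - 4*a + 2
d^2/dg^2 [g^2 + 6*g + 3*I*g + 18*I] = 2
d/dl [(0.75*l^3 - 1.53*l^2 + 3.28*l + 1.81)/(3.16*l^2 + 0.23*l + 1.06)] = (2.37*l^4 + 0.345000000000001*l^3 - 8.3317*l^2 - 14.6828*l + 3.0605)/(9.9856*l^4 + 1.4536*l^3 + 6.7521*l^2 + 0.4876*l + 1.1236)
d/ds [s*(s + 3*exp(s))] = s*(3*exp(s) + 1) + s + 3*exp(s)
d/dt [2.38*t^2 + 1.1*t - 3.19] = 4.76*t + 1.1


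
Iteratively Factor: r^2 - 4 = (r + 2)*(r - 2)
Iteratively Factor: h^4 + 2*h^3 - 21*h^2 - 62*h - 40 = (h - 5)*(h^3 + 7*h^2 + 14*h + 8) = (h - 5)*(h + 4)*(h^2 + 3*h + 2) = (h - 5)*(h + 1)*(h + 4)*(h + 2)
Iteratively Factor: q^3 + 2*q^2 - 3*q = (q)*(q^2 + 2*q - 3) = q*(q + 3)*(q - 1)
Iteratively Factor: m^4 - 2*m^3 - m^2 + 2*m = (m)*(m^3 - 2*m^2 - m + 2) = m*(m - 2)*(m^2 - 1) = m*(m - 2)*(m - 1)*(m + 1)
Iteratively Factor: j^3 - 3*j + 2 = (j + 2)*(j^2 - 2*j + 1) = (j - 1)*(j + 2)*(j - 1)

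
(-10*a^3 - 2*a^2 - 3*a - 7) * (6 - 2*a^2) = 20*a^5 + 4*a^4 - 54*a^3 + 2*a^2 - 18*a - 42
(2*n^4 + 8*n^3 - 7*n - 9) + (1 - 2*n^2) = 2*n^4 + 8*n^3 - 2*n^2 - 7*n - 8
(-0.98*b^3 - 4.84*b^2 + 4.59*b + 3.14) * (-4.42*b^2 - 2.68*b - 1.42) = 4.3316*b^5 + 24.0192*b^4 - 5.925*b^3 - 19.3072*b^2 - 14.933*b - 4.4588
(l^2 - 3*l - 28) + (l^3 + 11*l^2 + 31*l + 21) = l^3 + 12*l^2 + 28*l - 7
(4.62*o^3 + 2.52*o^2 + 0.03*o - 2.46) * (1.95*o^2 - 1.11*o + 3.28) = 9.009*o^5 - 0.214200000000001*o^4 + 12.4149*o^3 + 3.4353*o^2 + 2.829*o - 8.0688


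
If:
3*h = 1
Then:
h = 1/3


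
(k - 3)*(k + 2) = k^2 - k - 6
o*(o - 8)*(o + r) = o^3 + o^2*r - 8*o^2 - 8*o*r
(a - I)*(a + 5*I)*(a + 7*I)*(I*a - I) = I*a^4 - 11*a^3 - I*a^3 + 11*a^2 - 23*I*a^2 - 35*a + 23*I*a + 35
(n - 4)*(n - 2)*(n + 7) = n^3 + n^2 - 34*n + 56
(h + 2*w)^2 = h^2 + 4*h*w + 4*w^2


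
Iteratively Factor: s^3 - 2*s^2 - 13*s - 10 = (s - 5)*(s^2 + 3*s + 2) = (s - 5)*(s + 1)*(s + 2)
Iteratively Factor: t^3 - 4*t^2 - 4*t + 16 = (t - 4)*(t^2 - 4) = (t - 4)*(t - 2)*(t + 2)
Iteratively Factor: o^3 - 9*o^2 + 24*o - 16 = (o - 4)*(o^2 - 5*o + 4) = (o - 4)*(o - 1)*(o - 4)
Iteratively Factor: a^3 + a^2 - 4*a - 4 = (a + 2)*(a^2 - a - 2) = (a - 2)*(a + 2)*(a + 1)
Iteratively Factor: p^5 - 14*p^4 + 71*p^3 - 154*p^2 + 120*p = (p)*(p^4 - 14*p^3 + 71*p^2 - 154*p + 120) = p*(p - 5)*(p^3 - 9*p^2 + 26*p - 24) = p*(p - 5)*(p - 4)*(p^2 - 5*p + 6) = p*(p - 5)*(p - 4)*(p - 3)*(p - 2)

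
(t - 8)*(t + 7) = t^2 - t - 56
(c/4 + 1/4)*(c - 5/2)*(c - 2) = c^3/4 - 7*c^2/8 + c/8 + 5/4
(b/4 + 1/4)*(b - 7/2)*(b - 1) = b^3/4 - 7*b^2/8 - b/4 + 7/8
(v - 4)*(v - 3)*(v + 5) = v^3 - 2*v^2 - 23*v + 60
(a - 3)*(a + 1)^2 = a^3 - a^2 - 5*a - 3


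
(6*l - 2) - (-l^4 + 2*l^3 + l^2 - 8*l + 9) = l^4 - 2*l^3 - l^2 + 14*l - 11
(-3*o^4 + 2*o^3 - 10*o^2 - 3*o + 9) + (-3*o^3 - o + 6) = -3*o^4 - o^3 - 10*o^2 - 4*o + 15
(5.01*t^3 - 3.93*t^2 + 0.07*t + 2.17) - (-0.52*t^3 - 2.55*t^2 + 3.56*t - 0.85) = 5.53*t^3 - 1.38*t^2 - 3.49*t + 3.02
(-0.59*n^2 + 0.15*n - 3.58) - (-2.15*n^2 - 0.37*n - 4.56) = 1.56*n^2 + 0.52*n + 0.98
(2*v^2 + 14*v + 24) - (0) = 2*v^2 + 14*v + 24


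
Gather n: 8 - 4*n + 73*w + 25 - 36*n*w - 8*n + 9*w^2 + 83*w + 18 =n*(-36*w - 12) + 9*w^2 + 156*w + 51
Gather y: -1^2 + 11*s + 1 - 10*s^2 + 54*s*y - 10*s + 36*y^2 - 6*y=-10*s^2 + s + 36*y^2 + y*(54*s - 6)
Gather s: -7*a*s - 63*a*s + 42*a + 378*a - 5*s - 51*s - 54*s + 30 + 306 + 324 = 420*a + s*(-70*a - 110) + 660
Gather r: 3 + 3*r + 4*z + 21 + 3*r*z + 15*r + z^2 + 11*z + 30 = r*(3*z + 18) + z^2 + 15*z + 54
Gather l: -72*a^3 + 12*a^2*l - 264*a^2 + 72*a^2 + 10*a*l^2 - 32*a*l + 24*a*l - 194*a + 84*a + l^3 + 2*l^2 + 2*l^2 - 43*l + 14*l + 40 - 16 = -72*a^3 - 192*a^2 - 110*a + l^3 + l^2*(10*a + 4) + l*(12*a^2 - 8*a - 29) + 24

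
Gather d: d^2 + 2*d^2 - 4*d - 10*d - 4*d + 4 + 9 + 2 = 3*d^2 - 18*d + 15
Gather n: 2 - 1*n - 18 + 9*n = 8*n - 16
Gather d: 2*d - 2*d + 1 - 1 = 0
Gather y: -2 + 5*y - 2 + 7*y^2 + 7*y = 7*y^2 + 12*y - 4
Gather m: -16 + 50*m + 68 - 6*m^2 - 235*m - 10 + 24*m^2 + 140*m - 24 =18*m^2 - 45*m + 18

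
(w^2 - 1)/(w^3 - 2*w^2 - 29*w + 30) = (w + 1)/(w^2 - w - 30)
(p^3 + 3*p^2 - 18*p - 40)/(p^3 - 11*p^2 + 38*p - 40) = (p^2 + 7*p + 10)/(p^2 - 7*p + 10)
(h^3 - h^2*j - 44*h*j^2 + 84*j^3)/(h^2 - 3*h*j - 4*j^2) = (-h^3 + h^2*j + 44*h*j^2 - 84*j^3)/(-h^2 + 3*h*j + 4*j^2)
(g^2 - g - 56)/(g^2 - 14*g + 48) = (g + 7)/(g - 6)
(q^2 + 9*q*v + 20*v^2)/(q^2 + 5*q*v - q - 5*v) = (q + 4*v)/(q - 1)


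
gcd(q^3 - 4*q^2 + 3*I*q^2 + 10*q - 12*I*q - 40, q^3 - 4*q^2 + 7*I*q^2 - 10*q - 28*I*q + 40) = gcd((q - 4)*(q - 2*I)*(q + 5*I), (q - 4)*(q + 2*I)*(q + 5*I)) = q^2 + q*(-4 + 5*I) - 20*I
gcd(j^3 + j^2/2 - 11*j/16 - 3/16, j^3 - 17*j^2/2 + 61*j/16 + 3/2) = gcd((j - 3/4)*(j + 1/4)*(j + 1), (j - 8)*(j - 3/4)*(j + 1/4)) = j^2 - j/2 - 3/16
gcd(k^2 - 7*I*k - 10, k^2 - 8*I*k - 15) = k - 5*I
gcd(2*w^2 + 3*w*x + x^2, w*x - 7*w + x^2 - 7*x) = w + x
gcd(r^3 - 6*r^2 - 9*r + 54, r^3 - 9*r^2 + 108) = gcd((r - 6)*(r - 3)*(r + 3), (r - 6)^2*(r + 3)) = r^2 - 3*r - 18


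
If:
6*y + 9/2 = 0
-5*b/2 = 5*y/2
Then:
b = 3/4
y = -3/4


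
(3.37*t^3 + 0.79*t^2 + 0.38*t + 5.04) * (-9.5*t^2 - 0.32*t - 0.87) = -32.015*t^5 - 8.5834*t^4 - 6.7947*t^3 - 48.6889*t^2 - 1.9434*t - 4.3848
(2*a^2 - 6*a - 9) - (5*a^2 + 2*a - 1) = -3*a^2 - 8*a - 8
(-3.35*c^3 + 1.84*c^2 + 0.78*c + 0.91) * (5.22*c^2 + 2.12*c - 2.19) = -17.487*c^5 + 2.5028*c^4 + 15.3089*c^3 + 2.3742*c^2 + 0.221*c - 1.9929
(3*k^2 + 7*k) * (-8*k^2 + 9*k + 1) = -24*k^4 - 29*k^3 + 66*k^2 + 7*k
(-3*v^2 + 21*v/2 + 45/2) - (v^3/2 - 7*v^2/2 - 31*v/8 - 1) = -v^3/2 + v^2/2 + 115*v/8 + 47/2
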